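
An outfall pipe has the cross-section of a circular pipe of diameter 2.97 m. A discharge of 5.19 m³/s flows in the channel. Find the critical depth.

At critical depth, Q² T / (g A³) = 1, i.e. A³/T = Q²/g = 5.19²/9.81 = 2.746.
Trying y = 1.19 m: A³/T = 5.994 — high.
Trying y = 0.972 m: A³/T = 2.748 — close enough.

y_c = 0.972 m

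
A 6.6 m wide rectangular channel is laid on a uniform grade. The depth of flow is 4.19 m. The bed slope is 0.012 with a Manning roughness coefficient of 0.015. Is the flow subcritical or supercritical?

supercritical

Flow area A = b·y = 6.6 × 4.19 = 27.65 m². Wetted perimeter P = b + 2y = 6.6 + 2×4.19 = 14.98 m.
Hydraulic radius R = A/P = 27.65/14.98 = 1.846 m.
V = (1/n) R^(2/3) √S = (1/0.015) × 1.846^(2/3) × √0.012 = 10.99 m/s. Hydraulic depth D_h = A/T = 27.65/6.6 = 4.19 m.
Froude number Fr = V/√(g·D_h) = 10.99/√(9.81×4.19) = 1.71, which is greater than 1, so the flow is supercritical.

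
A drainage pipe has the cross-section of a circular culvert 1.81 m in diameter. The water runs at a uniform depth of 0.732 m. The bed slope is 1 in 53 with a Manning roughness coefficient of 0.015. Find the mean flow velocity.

V = 4.9 m/s

For a circular section of diameter D = 1.81 m at depth y = 0.732 m, the central angle is θ = 2 arccos(1 − 2y/D) = 2.757 rad. Then A = (D²/8)(θ − sin θ) = 0.9753 m² and P = Dθ/2 = 2.495 m.
Hydraulic radius R = A/P = 0.9753/2.495 = 0.3909 m.
From Manning's equation, V = (1/n) R^(2/3) S^(1/2) = (1/0.015) × 0.3909^(2/3) × 0.01887^(1/2) = 4.9 m/s.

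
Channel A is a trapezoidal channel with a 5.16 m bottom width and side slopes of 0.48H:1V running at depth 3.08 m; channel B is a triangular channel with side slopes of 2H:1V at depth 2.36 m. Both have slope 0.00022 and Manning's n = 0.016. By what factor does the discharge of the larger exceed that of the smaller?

2.53

Channel A: With bottom width b = 5.16 m and side slope z = 0.48: A = (b + zy)y = (5.16 + 0.48×3.08)×3.08 = 20.45 m²; P = b + 2y√(1+z²) = 5.16 + 2×3.08×1.109 = 11.99 m. Hydraulic radius R = A/P = 20.45/11.99 = 1.705 m. Q_A = (1/0.016)·20.45·1.705^(2/3)·√0.00022 = 27.05 m³/s.
Channel B: For a triangular section with side slope z = 2: A = zy² = 2×2.36² = 11.14 m²; P = 2y√(1+z²) = 2×2.36×2.236 = 10.55 m. Hydraulic radius R = A/P = 11.14/10.55 = 1.055 m. Q_B = (1/0.016)·11.14·1.055^(2/3)·√0.00022 = 10.7 m³/s.
The larger discharge is 27.05 m³/s and the smaller is 10.7 m³/s; the ratio is 2.53.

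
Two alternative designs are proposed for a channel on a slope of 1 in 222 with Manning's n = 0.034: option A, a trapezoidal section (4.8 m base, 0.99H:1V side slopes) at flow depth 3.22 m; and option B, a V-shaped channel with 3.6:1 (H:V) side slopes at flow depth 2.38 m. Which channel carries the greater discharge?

Channel A: With bottom width b = 4.8 m and side slope z = 0.99: A = (b + zy)y = (4.8 + 0.99×3.22)×3.22 = 25.72 m²; P = b + 2y√(1+z²) = 4.8 + 2×3.22×1.407 = 13.86 m. Hydraulic radius R = A/P = 25.72/13.86 = 1.855 m. Q_A = (1/0.034)·25.72·1.855^(2/3)·√0.004505 = 76.66 m³/s.
Channel B: For a triangular section with side slope z = 3.6: A = zy² = 3.6×2.38² = 20.39 m²; P = 2y√(1+z²) = 2×2.38×3.736 = 17.78 m. Hydraulic radius R = A/P = 20.39/17.78 = 1.147 m. Q_B = (1/0.034)·20.39·1.147^(2/3)·√0.004505 = 44.1 m³/s.
Q_A = 76.66 m³/s vs Q_B = 44.1 m³/s, so channel A carries more.

channel A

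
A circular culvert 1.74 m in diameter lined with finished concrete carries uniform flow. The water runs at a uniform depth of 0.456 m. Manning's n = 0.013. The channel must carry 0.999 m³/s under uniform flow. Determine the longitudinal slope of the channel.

S = 0.004

For a circular section of diameter D = 1.74 m at depth y = 0.456 m, the central angle is θ = 2 arccos(1 − 2y/D) = 2.15 rad. Then A = (D²/8)(θ − sin θ) = 0.4968 m² and P = Dθ/2 = 1.87 m.
Hydraulic radius R = A/P = 0.4968/1.87 = 0.2656 m.
From Manning's equation, S = [nQ / (1 A R^(2/3))]² = [0.013 × 0.999 / (1 × 0.4968 × 0.2656^(2/3))]² = 0.004.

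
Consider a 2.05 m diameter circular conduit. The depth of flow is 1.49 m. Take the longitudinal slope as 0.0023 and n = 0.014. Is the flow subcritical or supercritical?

subcritical

For a circular section of diameter D = 2.05 m at depth y = 1.49 m, the central angle is θ = 2 arccos(1 − 2y/D) = 4.083 rad. Then A = (D²/8)(θ − sin θ) = 2.57 m² and P = Dθ/2 = 4.185 m.
Hydraulic radius R = A/P = 2.57/4.185 = 0.614 m.
V = (1/n) R^(2/3) √S = (1/0.014) × 0.614^(2/3) × √0.0023 = 2.475 m/s. Hydraulic depth D_h = A/T = 2.57/1.827 = 1.407 m.
Froude number Fr = V/√(g·D_h) = 2.475/√(9.81×1.407) = 0.666, which is less than 1, so the flow is subcritical.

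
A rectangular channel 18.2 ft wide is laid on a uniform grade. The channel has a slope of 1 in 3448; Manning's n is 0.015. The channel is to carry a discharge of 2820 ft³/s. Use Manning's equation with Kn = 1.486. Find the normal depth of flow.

Manning's equation rearranged: A R^(2/3) = nQ / (1.486·√S) = 0.015 × 2820 / (1.486 × √0.00029) = 1671.
Trying y = 18 ft: A R^(2/3) = 1087 — low.
Trying y = 25.8 ft: A R^(2/3) = 1673 — close enough.

y_n = 25.8 ft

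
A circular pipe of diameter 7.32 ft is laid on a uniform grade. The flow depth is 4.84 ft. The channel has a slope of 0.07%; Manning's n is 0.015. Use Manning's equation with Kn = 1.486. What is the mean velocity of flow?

For a circular section of diameter D = 7.32 ft at depth y = 4.84 ft, the central angle is θ = 2 arccos(1 − 2y/D) = 3.798 rad. Then A = (D²/8)(θ − sin θ) = 29.53 ft² and P = Dθ/2 = 13.9 ft.
Hydraulic radius R = A/P = 29.53/13.9 = 2.124 ft.
From Manning's equation, V = (1.486/n) R^(2/3) S^(1/2) = (1.486/0.015) × 2.124^(2/3) × 0.0007^(1/2) = 4.33 ft/s.

V = 4.33 ft/s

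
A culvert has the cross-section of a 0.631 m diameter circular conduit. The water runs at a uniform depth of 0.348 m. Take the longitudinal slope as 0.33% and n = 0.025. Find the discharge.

Q = 0.123 m³/s

For a circular section of diameter D = 0.631 m at depth y = 0.348 m, the central angle is θ = 2 arccos(1 − 2y/D) = 3.348 rad. Then A = (D²/8)(θ − sin θ) = 0.1768 m² and P = Dθ/2 = 1.056 m.
Hydraulic radius R = A/P = 0.1768/1.056 = 0.1674 m.
Manning's equation: Q = (1/n) A R^(2/3) S^(1/2) = (1/0.025) × 0.1768 × 0.1674^(2/3) × 0.0033^(1/2) = 0.123 m³/s.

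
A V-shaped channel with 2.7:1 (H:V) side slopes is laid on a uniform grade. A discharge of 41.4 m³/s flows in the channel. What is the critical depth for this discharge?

At critical depth, Q² T / (g A³) = 1, i.e. A³/T = Q²/g = 41.4²/9.81 = 174.7.
Try y = 1.93 m: A³/T = 97.61 — low.
Try y = 2.44 m: A³/T = 315.2 — high.
Try y = 2.17 m: A³/T = 175.4 — close enough.

y_c = 2.17 m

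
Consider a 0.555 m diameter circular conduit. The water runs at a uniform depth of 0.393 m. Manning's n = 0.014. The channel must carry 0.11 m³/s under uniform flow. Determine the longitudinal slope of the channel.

S = 0.000781

For a circular section of diameter D = 0.555 m at depth y = 0.393 m, the central angle is θ = 2 arccos(1 − 2y/D) = 4 rad. Then A = (D²/8)(θ − sin θ) = 0.1832 m² and P = Dθ/2 = 1.11 m.
Hydraulic radius R = A/P = 0.1832/1.11 = 0.165 m.
From Manning's equation, S = [nQ / (1 A R^(2/3))]² = [0.014 × 0.11 / (1 × 0.1832 × 0.165^(2/3))]² = 0.000781.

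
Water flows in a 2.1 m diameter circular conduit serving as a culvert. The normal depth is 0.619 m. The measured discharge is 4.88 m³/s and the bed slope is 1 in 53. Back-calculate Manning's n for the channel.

For a circular section of diameter D = 2.1 m at depth y = 0.619 m, the central angle is θ = 2 arccos(1 − 2y/D) = 2.296 rad. Then A = (D²/8)(θ − sin θ) = 0.8528 m² and P = Dθ/2 = 2.41 m.
Hydraulic radius R = A/P = 0.8528/2.41 = 0.3538 m.
Rearranging Manning's equation: n = (1/Q) A R^(2/3) S^(1/2) = (1/4.88) × 0.8528 × 0.3538^(2/3) × √0.01887 = 0.012.

n = 0.012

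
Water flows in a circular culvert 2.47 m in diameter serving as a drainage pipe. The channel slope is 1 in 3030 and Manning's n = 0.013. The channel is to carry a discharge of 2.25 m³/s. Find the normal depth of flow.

Manning's equation rearranged: A R^(2/3) = nQ / (1·√S) = 0.013 × 2.25 / (√0.00033) = 1.61.
Trying y = 0.944 m: A R^(2/3) = 1.077 — too small.
Trying y = 1.42 m: A R^(2/3) = 2.184 — too large.
Trying y = 1.18 m: A R^(2/3) = 1.607 — matches.

y_n = 1.18 m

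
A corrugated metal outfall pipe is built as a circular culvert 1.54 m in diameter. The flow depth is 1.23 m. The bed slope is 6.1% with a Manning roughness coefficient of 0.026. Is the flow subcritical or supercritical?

supercritical

For a circular section of diameter D = 1.54 m at depth y = 1.23 m, the central angle is θ = 2 arccos(1 − 2y/D) = 4.422 rad. Then A = (D²/8)(θ − sin θ) = 1.595 m² and P = Dθ/2 = 3.405 m.
Hydraulic radius R = A/P = 1.595/3.405 = 0.4684 m.
V = (1/n) R^(2/3) √S = (1/0.026) × 0.4684^(2/3) × √0.061 = 5.729 m/s. Hydraulic depth D_h = A/T = 1.595/1.235 = 1.291 m.
Froude number Fr = V/√(g·D_h) = 5.729/√(9.81×1.291) = 1.61, which is greater than 1, so the flow is supercritical.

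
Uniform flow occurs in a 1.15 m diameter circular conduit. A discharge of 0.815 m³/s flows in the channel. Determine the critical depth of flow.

At critical depth, Q² T / (g A³) = 1, i.e. A³/T = Q²/g = 0.815²/9.81 = 0.06771.
Try y = 0.409 m: A³/T = 0.03298 — short.
Try y = 0.593 m: A³/T = 0.137 — over.
Try y = 0.493 m: A³/T = 0.06762 — ≈ 0.06771.

y_c = 0.493 m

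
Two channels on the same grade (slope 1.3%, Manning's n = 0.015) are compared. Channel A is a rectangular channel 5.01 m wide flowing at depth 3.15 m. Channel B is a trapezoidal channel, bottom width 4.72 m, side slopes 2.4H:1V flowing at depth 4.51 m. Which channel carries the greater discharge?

channel B

Channel A: Flow area A = b·y = 5.01 × 3.15 = 15.78 m². Wetted perimeter P = b + 2y = 5.01 + 2×3.15 = 11.31 m. Hydraulic radius R = A/P = 15.78/11.31 = 1.395 m. Q_A = (1/0.015)·15.78·1.395^(2/3)·√0.013 = 149.8 m³/s.
Channel B: With bottom width b = 4.72 m and side slope z = 2.4: A = (b + zy)y = (4.72 + 2.4×4.51)×4.51 = 70.1 m²; P = b + 2y√(1+z²) = 4.72 + 2×4.51×2.6 = 28.17 m. Hydraulic radius R = A/P = 70.1/28.17 = 2.488 m. Q_B = (1/0.015)·70.1·2.488^(2/3)·√0.013 = 978.5 m³/s.
Q_A = 149.8 m³/s vs Q_B = 978.5 m³/s, so channel B carries more.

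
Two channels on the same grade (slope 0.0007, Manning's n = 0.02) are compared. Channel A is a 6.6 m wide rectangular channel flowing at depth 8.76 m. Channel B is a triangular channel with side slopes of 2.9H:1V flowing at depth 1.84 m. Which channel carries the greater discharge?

Channel A: Flow area A = b·y = 6.6 × 8.76 = 57.82 m². Wetted perimeter P = b + 2y = 6.6 + 2×8.76 = 24.12 m. Hydraulic radius R = A/P = 57.82/24.12 = 2.397 m. Q_A = (1/0.02)·57.82·2.397^(2/3)·√0.0007 = 137 m³/s.
Channel B: For a triangular section with side slope z = 2.9: A = zy² = 2.9×1.84² = 9.818 m²; P = 2y√(1+z²) = 2×1.84×3.068 = 11.29 m. Hydraulic radius R = A/P = 9.818/11.29 = 0.8697 m. Q_B = (1/0.02)·9.818·0.8697^(2/3)·√0.0007 = 11.83 m³/s.
Q_A = 137 m³/s vs Q_B = 11.83 m³/s, so channel A carries more.

channel A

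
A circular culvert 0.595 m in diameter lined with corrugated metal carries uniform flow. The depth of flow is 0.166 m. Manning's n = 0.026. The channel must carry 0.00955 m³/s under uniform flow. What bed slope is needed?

For a circular section of diameter D = 0.595 m at depth y = 0.166 m, the central angle is θ = 2 arccos(1 − 2y/D) = 2.226 rad. Then A = (D²/8)(θ − sin θ) = 0.06341 m² and P = Dθ/2 = 0.6622 m.
Hydraulic radius R = A/P = 0.06341/0.6622 = 0.09576 m.
From Manning's equation, S = [nQ / (1 A R^(2/3))]² = [0.026 × 0.00955 / (1 × 0.06341 × 0.09576^(2/3))]² = 0.00035.

S = 0.00035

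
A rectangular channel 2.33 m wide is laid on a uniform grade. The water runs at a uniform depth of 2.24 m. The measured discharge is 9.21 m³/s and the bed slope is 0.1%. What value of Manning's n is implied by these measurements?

n = 0.015

Flow area A = b·y = 2.33 × 2.24 = 5.219 m². Wetted perimeter P = b + 2y = 2.33 + 2×2.24 = 6.81 m.
Hydraulic radius R = A/P = 5.219/6.81 = 0.7664 m.
Rearranging Manning's equation: n = (1/Q) A R^(2/3) S^(1/2) = (1/9.21) × 5.219 × 0.7664^(2/3) × √0.001 = 0.015.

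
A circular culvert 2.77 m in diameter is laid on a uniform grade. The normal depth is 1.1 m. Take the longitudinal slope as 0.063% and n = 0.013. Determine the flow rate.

For a circular section of diameter D = 2.77 m at depth y = 1.1 m, the central angle is θ = 2 arccos(1 − 2y/D) = 2.727 rad. Then A = (D²/8)(θ − sin θ) = 2.229 m² and P = Dθ/2 = 3.777 m.
Hydraulic radius R = A/P = 2.229/3.777 = 0.5902 m.
Manning's equation: Q = (1/n) A R^(2/3) S^(1/2) = (1/0.013) × 2.229 × 0.5902^(2/3) × 0.00063^(1/2) = 3.03 m³/s.

Q = 3.03 m³/s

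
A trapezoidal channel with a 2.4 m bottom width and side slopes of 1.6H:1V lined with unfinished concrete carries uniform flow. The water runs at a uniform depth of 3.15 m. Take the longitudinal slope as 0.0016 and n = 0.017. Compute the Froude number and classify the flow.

subcritical

With bottom width b = 2.4 m and side slope z = 1.6: A = (b + zy)y = (2.4 + 1.6×3.15)×3.15 = 23.44 m²; P = b + 2y√(1+z²) = 2.4 + 2×3.15×1.887 = 14.29 m.
Hydraulic radius R = A/P = 23.44/14.29 = 1.64 m.
V = (1/n) R^(2/3) √S = (1/0.017) × 1.64^(2/3) × √0.0016 = 3.273 m/s. Hydraulic depth D_h = A/T = 23.44/12.48 = 1.878 m.
Froude number Fr = V/√(g·D_h) = 3.273/√(9.81×1.878) = 0.763, which is less than 1, so the flow is subcritical.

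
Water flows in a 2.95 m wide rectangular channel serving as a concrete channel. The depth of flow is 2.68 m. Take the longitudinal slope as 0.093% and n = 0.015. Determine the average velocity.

Flow area A = b·y = 2.95 × 2.68 = 7.906 m². Wetted perimeter P = b + 2y = 2.95 + 2×2.68 = 8.31 m.
Hydraulic radius R = A/P = 7.906/8.31 = 0.9514 m.
From Manning's equation, V = (1/n) R^(2/3) S^(1/2) = (1/0.015) × 0.9514^(2/3) × 0.00093^(1/2) = 1.97 m/s.

V = 1.97 m/s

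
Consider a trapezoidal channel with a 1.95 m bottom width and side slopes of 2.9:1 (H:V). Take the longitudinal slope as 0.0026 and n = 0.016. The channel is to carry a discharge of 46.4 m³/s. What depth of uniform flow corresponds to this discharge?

y_n = 1.9 m

Manning's equation rearranged: A R^(2/3) = nQ / (1·√S) = 0.016 × 46.4 / (√0.0026) = 14.56.
Trying y = 1.48 m: A R^(2/3) = 8.208 — too small.
Trying y = 2.12 m: A R^(2/3) = 18.82 — too large.
Trying y = 1.9 m: A R^(2/3) = 14.57 — close enough.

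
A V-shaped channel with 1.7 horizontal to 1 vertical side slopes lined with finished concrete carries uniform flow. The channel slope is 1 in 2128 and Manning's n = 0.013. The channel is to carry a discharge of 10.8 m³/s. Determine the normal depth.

y_n = 2.04 m

Manning's equation rearranged: A R^(2/3) = nQ / (1·√S) = 0.013 × 10.8 / (√0.0004699) = 6.477.
Try y = 1.68 m: A R^(2/3) = 3.869 — short.
Try y = 2.04 m: A R^(2/3) = 6.493 — ≈ 6.477.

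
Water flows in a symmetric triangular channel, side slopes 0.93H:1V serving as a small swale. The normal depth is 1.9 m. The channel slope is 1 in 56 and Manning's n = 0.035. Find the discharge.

For a triangular section with side slope z = 0.93: A = zy² = 0.93×1.9² = 3.357 m²; P = 2y√(1+z²) = 2×1.9×1.366 = 5.189 m.
Hydraulic radius R = A/P = 3.357/5.189 = 0.647 m.
Manning's equation: Q = (1/n) A R^(2/3) S^(1/2) = (1/0.035) × 3.357 × 0.647^(2/3) × 0.01786^(1/2) = 9.59 m³/s.

Q = 9.59 m³/s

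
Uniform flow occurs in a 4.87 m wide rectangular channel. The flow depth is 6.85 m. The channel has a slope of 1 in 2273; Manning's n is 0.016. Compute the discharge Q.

Q = 64.6 m³/s

Flow area A = b·y = 4.87 × 6.85 = 33.36 m². Wetted perimeter P = b + 2y = 4.87 + 2×6.85 = 18.57 m.
Hydraulic radius R = A/P = 33.36/18.57 = 1.796 m.
Manning's equation: Q = (1/n) A R^(2/3) S^(1/2) = (1/0.016) × 33.36 × 1.796^(2/3) × 0.0004399^(1/2) = 64.6 m³/s.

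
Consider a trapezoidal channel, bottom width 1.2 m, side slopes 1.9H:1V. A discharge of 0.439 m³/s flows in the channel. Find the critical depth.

y_c = 0.212 m

At critical depth, Q² T / (g A³) = 1, i.e. A³/T = Q²/g = 0.439²/9.81 = 0.01965.
Trying y = 0.159 m: A³/T = 0.007551 — low.
Trying y = 0.251 m: A³/T = 0.03462 — high.
Trying y = 0.212 m: A³/T = 0.01956 — ≈ 0.01965.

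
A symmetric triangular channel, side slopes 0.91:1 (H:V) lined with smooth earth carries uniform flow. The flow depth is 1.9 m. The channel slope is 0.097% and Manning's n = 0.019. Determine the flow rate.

Q = 4 m³/s

For a triangular section with side slope z = 0.91: A = zy² = 0.91×1.9² = 3.285 m²; P = 2y√(1+z²) = 2×1.9×1.352 = 5.138 m.
Hydraulic radius R = A/P = 3.285/5.138 = 0.6394 m.
Manning's equation: Q = (1/n) A R^(2/3) S^(1/2) = (1/0.019) × 3.285 × 0.6394^(2/3) × 0.00097^(1/2) = 4 m³/s.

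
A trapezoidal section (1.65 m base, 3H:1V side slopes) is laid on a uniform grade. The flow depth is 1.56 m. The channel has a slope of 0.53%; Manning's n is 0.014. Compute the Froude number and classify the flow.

supercritical

With bottom width b = 1.65 m and side slope z = 3: A = (b + zy)y = (1.65 + 3×1.56)×1.56 = 9.875 m²; P = b + 2y√(1+z²) = 1.65 + 2×1.56×3.162 = 11.52 m.
Hydraulic radius R = A/P = 9.875/11.52 = 0.8575 m.
V = (1/n) R^(2/3) √S = (1/0.014) × 0.8575^(2/3) × √0.0053 = 4.693 m/s. Hydraulic depth D_h = A/T = 9.875/11.01 = 0.8969 m.
Froude number Fr = V/√(g·D_h) = 4.693/√(9.81×0.8969) = 1.58, which is greater than 1, so the flow is supercritical.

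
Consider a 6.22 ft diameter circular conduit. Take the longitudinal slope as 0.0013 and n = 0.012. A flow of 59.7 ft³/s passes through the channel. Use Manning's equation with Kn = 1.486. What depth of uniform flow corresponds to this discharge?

Manning's equation rearranged: A R^(2/3) = nQ / (1.486·√S) = 0.012 × 59.7 / (1.486 × √0.0013) = 13.37.
Trying y = 1.96 ft: A R^(2/3) = 8.781 — low.
Trying y = 2.82 ft: A R^(2/3) = 17.21 — high.
Trying y = 2.45 ft: A R^(2/3) = 13.36 — matches.

y_n = 2.45 ft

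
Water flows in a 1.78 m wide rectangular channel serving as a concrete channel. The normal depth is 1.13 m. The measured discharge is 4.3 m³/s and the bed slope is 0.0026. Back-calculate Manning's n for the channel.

Flow area A = b·y = 1.78 × 1.13 = 2.011 m². Wetted perimeter P = b + 2y = 1.78 + 2×1.13 = 4.04 m.
Hydraulic radius R = A/P = 2.011/4.04 = 0.4979 m.
Rearranging Manning's equation: n = (1/Q) A R^(2/3) S^(1/2) = (1/4.3) × 2.011 × 0.4979^(2/3) × √0.0026 = 0.015.

n = 0.015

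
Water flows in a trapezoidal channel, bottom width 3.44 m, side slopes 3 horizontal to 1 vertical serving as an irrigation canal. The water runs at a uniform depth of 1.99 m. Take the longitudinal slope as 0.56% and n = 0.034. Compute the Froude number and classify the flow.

With bottom width b = 3.44 m and side slope z = 3: A = (b + zy)y = (3.44 + 3×1.99)×1.99 = 18.73 m²; P = b + 2y√(1+z²) = 3.44 + 2×1.99×3.162 = 16.03 m.
Hydraulic radius R = A/P = 18.73/16.03 = 1.168 m.
V = (1/n) R^(2/3) √S = (1/0.034) × 1.168^(2/3) × √0.0056 = 2.442 m/s. Hydraulic depth D_h = A/T = 18.73/15.38 = 1.218 m.
Froude number Fr = V/√(g·D_h) = 2.442/√(9.81×1.218) = 0.707, which is less than 1, so the flow is subcritical.

subcritical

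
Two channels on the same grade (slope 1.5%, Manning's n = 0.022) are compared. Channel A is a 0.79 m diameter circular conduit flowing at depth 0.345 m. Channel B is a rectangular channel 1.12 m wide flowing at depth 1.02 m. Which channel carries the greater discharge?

Channel A: For a circular section of diameter D = 0.79 m at depth y = 0.345 m, the central angle is θ = 2 arccos(1 − 2y/D) = 2.888 rad. Then A = (D²/8)(θ − sin θ) = 0.2057 m² and P = Dθ/2 = 1.141 m. Hydraulic radius R = A/P = 0.2057/1.141 = 0.1803 m. Q_A = (1/0.022)·0.2057·0.1803^(2/3)·√0.015 = 0.3655 m³/s.
Channel B: Flow area A = b·y = 1.12 × 1.02 = 1.142 m². Wetted perimeter P = b + 2y = 1.12 + 2×1.02 = 3.16 m. Hydraulic radius R = A/P = 1.142/3.16 = 0.3615 m. Q_B = (1/0.022)·1.142·0.3615^(2/3)·√0.015 = 3.227 m³/s.
Q_A = 0.3655 m³/s vs Q_B = 3.227 m³/s, so channel B carries more.

channel B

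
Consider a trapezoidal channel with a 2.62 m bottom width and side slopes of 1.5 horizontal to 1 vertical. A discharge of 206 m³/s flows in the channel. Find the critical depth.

y_c = 4.43 m

At critical depth, Q² T / (g A³) = 1, i.e. A³/T = Q²/g = 206²/9.81 = 4326.
Trying y = 5.53 m: A³/T = 11450 — over.
Trying y = 4.43 m: A³/T = 4346 — close enough.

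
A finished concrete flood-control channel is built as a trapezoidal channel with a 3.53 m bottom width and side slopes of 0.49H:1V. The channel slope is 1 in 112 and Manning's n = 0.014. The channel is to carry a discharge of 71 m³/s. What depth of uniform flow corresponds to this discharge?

y_n = 2.09 m

Manning's equation rearranged: A R^(2/3) = nQ / (1·√S) = 0.014 × 71 / (√0.008929) = 10.52.
At y = 2.45 m: A R^(2/3) = 13.73 — too large.
At y = 1.85 m: A R^(2/3) = 8.601 — too small.
At y = 2.09 m: A R^(2/3) = 10.53 — close enough.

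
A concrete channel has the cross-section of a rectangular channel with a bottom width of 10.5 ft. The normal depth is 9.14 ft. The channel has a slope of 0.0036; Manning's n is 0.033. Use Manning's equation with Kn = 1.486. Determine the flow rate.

Flow area A = b·y = 10.5 × 9.14 = 95.97 ft². Wetted perimeter P = b + 2y = 10.5 + 2×9.14 = 28.78 ft.
Hydraulic radius R = A/P = 95.97/28.78 = 3.335 ft.
Manning's equation: Q = (1.486/n) A R^(2/3) S^(1/2) = (1.486/0.033) × 95.97 × 3.335^(2/3) × 0.0036^(1/2) = 579 ft³/s.

Q = 579 ft³/s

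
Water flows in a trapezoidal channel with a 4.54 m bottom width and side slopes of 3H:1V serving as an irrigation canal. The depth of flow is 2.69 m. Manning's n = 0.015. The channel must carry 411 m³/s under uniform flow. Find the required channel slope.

With bottom width b = 4.54 m and side slope z = 3: A = (b + zy)y = (4.54 + 3×2.69)×2.69 = 33.92 m²; P = b + 2y√(1+z²) = 4.54 + 2×2.69×3.162 = 21.55 m.
Hydraulic radius R = A/P = 33.92/21.55 = 1.574 m.
From Manning's equation, S = [nQ / (1 A R^(2/3))]² = [0.015 × 411 / (1 × 33.92 × 1.574^(2/3))]² = 0.018.

S = 0.018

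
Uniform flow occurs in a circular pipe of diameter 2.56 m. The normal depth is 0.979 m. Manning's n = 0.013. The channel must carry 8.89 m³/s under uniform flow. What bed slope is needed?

For a circular section of diameter D = 2.56 m at depth y = 0.979 m, the central angle is θ = 2 arccos(1 − 2y/D) = 2.667 rad. Then A = (D²/8)(θ − sin θ) = 1.81 m² and P = Dθ/2 = 3.414 m.
Hydraulic radius R = A/P = 1.81/3.414 = 0.5303 m.
From Manning's equation, S = [nQ / (1 A R^(2/3))]² = [0.013 × 8.89 / (1 × 1.81 × 0.5303^(2/3))]² = 0.0095.

S = 0.0095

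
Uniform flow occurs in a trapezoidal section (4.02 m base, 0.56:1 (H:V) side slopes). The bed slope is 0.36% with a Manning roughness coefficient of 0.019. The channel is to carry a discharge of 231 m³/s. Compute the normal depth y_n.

Manning's equation rearranged: A R^(2/3) = nQ / (1·√S) = 0.019 × 231 / (√0.0036) = 73.15.
Trying y = 7.19 m: A R^(2/3) = 115.5 — over.
Trying y = 4.02 m: A R^(2/3) = 38.74 — short.
Trying y = 5.67 m: A R^(2/3) = 73.08 — matches.

y_n = 5.67 m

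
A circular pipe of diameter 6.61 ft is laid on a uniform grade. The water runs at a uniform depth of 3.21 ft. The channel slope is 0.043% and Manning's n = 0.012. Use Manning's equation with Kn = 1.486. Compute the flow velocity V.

For a circular section of diameter D = 6.61 ft at depth y = 3.21 ft, the central angle is θ = 2 arccos(1 − 2y/D) = 3.084 rad. Then A = (D²/8)(θ − sin θ) = 16.53 ft² and P = Dθ/2 = 10.19 ft.
Hydraulic radius R = A/P = 16.53/10.19 = 1.622 ft.
From Manning's equation, V = (1.486/n) R^(2/3) S^(1/2) = (1.486/0.012) × 1.622^(2/3) × 0.00043^(1/2) = 3.54 ft/s.

V = 3.54 ft/s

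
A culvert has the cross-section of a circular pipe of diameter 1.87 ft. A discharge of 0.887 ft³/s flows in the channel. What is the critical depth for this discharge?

y_c = 0.33 ft

At critical depth, Q² T / (g A³) = 1, i.e. A³/T = Q²/g = 0.887²/32.2 = 0.02443.
At y = 0.374 ft: A³/T = 0.03997 — too large.
At y = 0.291 ft: A³/T = 0.01492 — too small.
At y = 0.33 ft: A³/T = 0.02446 — matches.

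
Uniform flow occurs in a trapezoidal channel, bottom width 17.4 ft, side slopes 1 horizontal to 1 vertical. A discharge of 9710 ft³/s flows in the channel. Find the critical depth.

y_c = 15.8 ft

At critical depth, Q² T / (g A³) = 1, i.e. A³/T = Q²/g = 9710²/32.2 = 2928000.
Trying y = 17.9 ft: A³/T = 4742000 — too large.
Trying y = 15.8 ft: A³/T = 2946000 — close enough.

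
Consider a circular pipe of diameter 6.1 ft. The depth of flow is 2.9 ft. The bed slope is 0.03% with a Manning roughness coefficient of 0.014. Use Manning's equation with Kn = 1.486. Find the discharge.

Q = 32.6 ft³/s

For a circular section of diameter D = 6.1 ft at depth y = 2.9 ft, the central angle is θ = 2 arccos(1 − 2y/D) = 3.043 rad. Then A = (D²/8)(θ − sin θ) = 13.7 ft² and P = Dθ/2 = 9.282 ft.
Hydraulic radius R = A/P = 13.7/9.282 = 1.476 ft.
Manning's equation: Q = (1.486/n) A R^(2/3) S^(1/2) = (1.486/0.014) × 13.7 × 1.476^(2/3) × 0.0003^(1/2) = 32.6 ft³/s.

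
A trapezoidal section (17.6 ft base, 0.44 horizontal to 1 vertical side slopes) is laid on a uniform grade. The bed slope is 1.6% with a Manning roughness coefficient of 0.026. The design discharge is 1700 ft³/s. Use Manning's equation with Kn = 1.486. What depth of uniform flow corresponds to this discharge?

Manning's equation rearranged: A R^(2/3) = nQ / (1.486·√S) = 0.026 × 1700 / (1.486 × √0.016) = 235.1.
At y = 5.62 ft: A R^(2/3) = 273.5 — over.
At y = 3.55 ft: A R^(2/3) = 131.3 — short.
At y = 5.11 ft: A R^(2/3) = 235 — close enough.

y_n = 5.11 ft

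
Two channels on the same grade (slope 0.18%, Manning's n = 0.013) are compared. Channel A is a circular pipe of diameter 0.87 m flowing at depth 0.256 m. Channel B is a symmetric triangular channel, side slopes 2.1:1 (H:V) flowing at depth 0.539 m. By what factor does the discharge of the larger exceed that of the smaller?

5.86

Channel A: For a circular section of diameter D = 0.87 m at depth y = 0.256 m, the central angle is θ = 2 arccos(1 − 2y/D) = 2.293 rad. Then A = (D²/8)(θ − sin θ) = 0.146 m² and P = Dθ/2 = 0.9976 m. Hydraulic radius R = A/P = 0.146/0.9976 = 0.1464 m. Q_A = (1/0.013)·0.146·0.1464^(2/3)·√0.0018 = 0.1323 m³/s.
Channel B: For a triangular section with side slope z = 2.1: A = zy² = 2.1×0.539² = 0.6101 m²; P = 2y√(1+z²) = 2×0.539×2.326 = 2.507 m. Hydraulic radius R = A/P = 0.6101/2.507 = 0.2433 m. Q_B = (1/0.013)·0.6101·0.2433^(2/3)·√0.0018 = 0.776 m³/s.
The larger discharge is 0.776 m³/s and the smaller is 0.1323 m³/s; the ratio is 5.86.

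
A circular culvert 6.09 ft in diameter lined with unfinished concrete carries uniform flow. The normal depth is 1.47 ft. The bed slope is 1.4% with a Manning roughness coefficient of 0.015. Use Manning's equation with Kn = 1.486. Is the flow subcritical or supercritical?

supercritical

For a circular section of diameter D = 6.09 ft at depth y = 1.47 ft, the central angle is θ = 2 arccos(1 − 2y/D) = 2.054 rad. Then A = (D²/8)(θ − sin θ) = 5.419 ft² and P = Dθ/2 = 6.255 ft.
Hydraulic radius R = A/P = 5.419/6.255 = 0.8664 ft.
V = (1.486/n) R^(2/3) √S = (1.486/0.015) × 0.8664^(2/3) × √0.014 = 10.65 ft/s. Hydraulic depth D_h = A/T = 5.419/5.212 = 1.04 ft.
Froude number Fr = V/√(g·D_h) = 10.65/√(32.2×1.04) = 1.84, which is greater than 1, so the flow is supercritical.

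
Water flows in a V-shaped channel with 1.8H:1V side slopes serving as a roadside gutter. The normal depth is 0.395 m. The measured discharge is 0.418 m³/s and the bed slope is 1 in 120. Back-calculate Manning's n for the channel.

n = 0.019

For a triangular section with side slope z = 1.8: A = zy² = 1.8×0.395² = 0.2808 m²; P = 2y√(1+z²) = 2×0.395×2.059 = 1.627 m.
Hydraulic radius R = A/P = 0.2808/1.627 = 0.1726 m.
Rearranging Manning's equation: n = (1/Q) A R^(2/3) S^(1/2) = (1/0.418) × 0.2808 × 0.1726^(2/3) × √0.008333 = 0.019.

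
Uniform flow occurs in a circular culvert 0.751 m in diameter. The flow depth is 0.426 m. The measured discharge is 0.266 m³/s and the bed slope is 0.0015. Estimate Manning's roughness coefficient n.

n = 0.013

For a circular section of diameter D = 0.751 m at depth y = 0.426 m, the central angle is θ = 2 arccos(1 − 2y/D) = 3.411 rad. Then A = (D²/8)(θ − sin θ) = 0.2593 m² and P = Dθ/2 = 1.281 m.
Hydraulic radius R = A/P = 0.2593/1.281 = 0.2024 m.
Rearranging Manning's equation: n = (1/Q) A R^(2/3) S^(1/2) = (1/0.266) × 0.2593 × 0.2024^(2/3) × √0.0015 = 0.013.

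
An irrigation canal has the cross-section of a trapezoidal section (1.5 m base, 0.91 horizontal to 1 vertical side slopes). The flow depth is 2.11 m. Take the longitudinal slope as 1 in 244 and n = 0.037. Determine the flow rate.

With bottom width b = 1.5 m and side slope z = 0.91: A = (b + zy)y = (1.5 + 0.91×2.11)×2.11 = 7.216 m²; P = b + 2y√(1+z²) = 1.5 + 2×2.11×1.352 = 7.206 m.
Hydraulic radius R = A/P = 7.216/7.206 = 1.001 m.
Manning's equation: Q = (1/n) A R^(2/3) S^(1/2) = (1/0.037) × 7.216 × 1.001^(2/3) × 0.004098^(1/2) = 12.5 m³/s.

Q = 12.5 m³/s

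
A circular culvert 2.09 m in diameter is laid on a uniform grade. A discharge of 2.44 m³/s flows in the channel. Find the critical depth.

y_c = 0.729 m

At critical depth, Q² T / (g A³) = 1, i.e. A³/T = Q²/g = 2.44²/9.81 = 0.6069.
Trying y = 0.563 m: A³/T = 0.2229 — short.
Trying y = 0.902 m: A³/T = 1.375 — over.
Trying y = 0.729 m: A³/T = 0.6066 — close enough.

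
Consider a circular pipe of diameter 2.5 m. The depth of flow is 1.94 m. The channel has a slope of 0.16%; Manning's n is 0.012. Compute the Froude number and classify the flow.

For a circular section of diameter D = 2.5 m at depth y = 1.94 m, the central angle is θ = 2 arccos(1 − 2y/D) = 4.311 rad. Then A = (D²/8)(θ − sin θ) = 4.087 m² and P = Dθ/2 = 5.389 m.
Hydraulic radius R = A/P = 4.087/5.389 = 0.7585 m.
V = (1/n) R^(2/3) √S = (1/0.012) × 0.7585^(2/3) × √0.0016 = 2.772 m/s. Hydraulic depth D_h = A/T = 4.087/2.085 = 1.961 m.
Froude number Fr = V/√(g·D_h) = 2.772/√(9.81×1.961) = 0.632, which is less than 1, so the flow is subcritical.

subcritical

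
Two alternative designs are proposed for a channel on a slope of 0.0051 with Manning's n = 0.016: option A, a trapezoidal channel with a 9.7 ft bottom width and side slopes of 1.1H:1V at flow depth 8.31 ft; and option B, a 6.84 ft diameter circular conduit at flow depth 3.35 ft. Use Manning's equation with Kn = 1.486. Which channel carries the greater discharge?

Channel A: With bottom width b = 9.7 ft and side slope z = 1.1: A = (b + zy)y = (9.7 + 1.1×8.31)×8.31 = 156.6 ft²; P = b + 2y√(1+z²) = 9.7 + 2×8.31×1.487 = 34.41 ft. Hydraulic radius R = A/P = 156.6/34.41 = 4.55 ft. Q_A = (1.486/0.016)·156.6·4.55^(2/3)·√0.0051 = 2852 ft³/s.
Channel B: For a circular section of diameter D = 6.84 ft at depth y = 3.35 ft, the central angle is θ = 2 arccos(1 − 2y/D) = 3.101 rad. Then A = (D²/8)(θ − sin θ) = 17.89 ft² and P = Dθ/2 = 10.6 ft. Hydraulic radius R = A/P = 17.89/10.6 = 1.687 ft. Q_B = (1.486/0.016)·17.89·1.687^(2/3)·√0.0051 = 168.2 ft³/s.
Q_A = 2852 ft³/s vs Q_B = 168.2 ft³/s, so channel A carries more.

channel A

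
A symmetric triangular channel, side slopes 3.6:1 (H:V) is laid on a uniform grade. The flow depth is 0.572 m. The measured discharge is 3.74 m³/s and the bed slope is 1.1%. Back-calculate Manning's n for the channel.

n = 0.014

For a triangular section with side slope z = 3.6: A = zy² = 3.6×0.572² = 1.178 m²; P = 2y√(1+z²) = 2×0.572×3.736 = 4.274 m.
Hydraulic radius R = A/P = 1.178/4.274 = 0.2756 m.
Rearranging Manning's equation: n = (1/Q) A R^(2/3) S^(1/2) = (1/3.74) × 1.178 × 0.2756^(2/3) × √0.011 = 0.014.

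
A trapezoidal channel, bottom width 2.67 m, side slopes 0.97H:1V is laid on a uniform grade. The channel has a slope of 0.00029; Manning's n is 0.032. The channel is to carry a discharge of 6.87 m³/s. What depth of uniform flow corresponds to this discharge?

Manning's equation rearranged: A R^(2/3) = nQ / (1·√S) = 0.032 × 6.87 / (√0.00029) = 12.91.
At y = 2.5 m: A R^(2/3) = 15.34 — over.
At y = 1.85 m: A R^(2/3) = 8.562 — short.
At y = 2.29 m: A R^(2/3) = 12.91 — matches.

y_n = 2.29 m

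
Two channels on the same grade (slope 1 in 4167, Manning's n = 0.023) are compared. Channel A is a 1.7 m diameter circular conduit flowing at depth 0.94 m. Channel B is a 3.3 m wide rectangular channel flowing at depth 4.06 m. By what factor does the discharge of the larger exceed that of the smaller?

19.7

Channel A: For a circular section of diameter D = 1.7 m at depth y = 0.94 m, the central angle is θ = 2 arccos(1 − 2y/D) = 3.354 rad. Then A = (D²/8)(θ − sin θ) = 1.288 m² and P = Dθ/2 = 2.851 m. Hydraulic radius R = A/P = 1.288/2.851 = 0.4517 m. Q_A = (1/0.023)·1.288·0.4517^(2/3)·√0.00024 = 0.5105 m³/s.
Channel B: Flow area A = b·y = 3.3 × 4.06 = 13.4 m². Wetted perimeter P = b + 2y = 3.3 + 2×4.06 = 11.42 m. Hydraulic radius R = A/P = 13.4/11.42 = 1.173 m. Q_B = (1/0.023)·13.4·1.173^(2/3)·√0.00024 = 10.04 m³/s.
The larger discharge is 10.04 m³/s and the smaller is 0.5105 m³/s; the ratio is 19.7.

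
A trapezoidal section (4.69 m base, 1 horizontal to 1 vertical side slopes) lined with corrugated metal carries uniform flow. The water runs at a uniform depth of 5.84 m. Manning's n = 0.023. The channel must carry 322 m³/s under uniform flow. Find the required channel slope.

With bottom width b = 4.69 m and side slope z = 1: A = (b + zy)y = (4.69 + 1×5.84)×5.84 = 61.5 m²; P = b + 2y√(1+z²) = 4.69 + 2×5.84×1.414 = 21.21 m.
Hydraulic radius R = A/P = 61.5/21.21 = 2.9 m.
From Manning's equation, S = [nQ / (1 A R^(2/3))]² = [0.023 × 322 / (1 × 61.5 × 2.9^(2/3))]² = 0.00351.

S = 0.00351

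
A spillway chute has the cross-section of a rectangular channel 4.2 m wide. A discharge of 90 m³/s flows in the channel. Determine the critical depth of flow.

For a rectangular channel, critical depth y_c = (q²/g)^(1/3) where q = Q/b = 90/4.2 = 21.43 m²/s.
So y_c = (21.43²/9.81)^(1/3) = 3.6 m.

y_c = 3.6 m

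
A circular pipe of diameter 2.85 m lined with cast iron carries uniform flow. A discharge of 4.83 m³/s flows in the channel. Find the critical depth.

At critical depth, Q² T / (g A³) = 1, i.e. A³/T = Q²/g = 4.83²/9.81 = 2.378.
Try y = 1.21 m: A³/T = 6.09 — high.
Try y = 0.656 m: A³/T = 0.5694 — low.
Try y = 0.948 m: A³/T = 2.381 — matches.

y_c = 0.948 m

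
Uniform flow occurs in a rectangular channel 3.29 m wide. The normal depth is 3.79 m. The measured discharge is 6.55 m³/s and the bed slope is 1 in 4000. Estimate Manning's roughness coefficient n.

n = 0.033

Flow area A = b·y = 3.29 × 3.79 = 12.47 m². Wetted perimeter P = b + 2y = 3.29 + 2×3.79 = 10.87 m.
Hydraulic radius R = A/P = 12.47/10.87 = 1.147 m.
Rearranging Manning's equation: n = (1/Q) A R^(2/3) S^(1/2) = (1/6.55) × 12.47 × 1.147^(2/3) × √0.00025 = 0.033.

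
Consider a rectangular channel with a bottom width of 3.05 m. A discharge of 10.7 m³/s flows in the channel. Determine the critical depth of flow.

y_c = 1.08 m

For a rectangular channel, critical depth y_c = (q²/g)^(1/3) where q = Q/b = 10.7/3.05 = 3.508 m²/s.
So y_c = (3.508²/9.81)^(1/3) = 1.08 m.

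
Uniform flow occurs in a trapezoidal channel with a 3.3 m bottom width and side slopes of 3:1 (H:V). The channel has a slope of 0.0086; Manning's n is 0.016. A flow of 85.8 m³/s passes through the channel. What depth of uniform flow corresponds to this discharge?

Manning's equation rearranged: A R^(2/3) = nQ / (1·√S) = 0.016 × 85.8 / (√0.0086) = 14.8.
At y = 1.23 m: A R^(2/3) = 7.26 — low.
At y = 1.9 m: A R^(2/3) = 18.4 — high.
At y = 1.72 m: A R^(2/3) = 14.81 — close enough.

y_n = 1.72 m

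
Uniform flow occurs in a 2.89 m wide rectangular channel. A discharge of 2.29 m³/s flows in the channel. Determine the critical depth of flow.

For a rectangular channel, critical depth y_c = (q²/g)^(1/3) where q = Q/b = 2.29/2.89 = 0.7924 m²/s.
So y_c = (0.7924²/9.81)^(1/3) = 0.4 m.

y_c = 0.4 m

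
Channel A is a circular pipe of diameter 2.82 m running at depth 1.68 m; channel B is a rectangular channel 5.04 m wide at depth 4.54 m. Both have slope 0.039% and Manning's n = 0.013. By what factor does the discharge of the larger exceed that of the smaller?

Channel A: For a circular section of diameter D = 2.82 m at depth y = 1.68 m, the central angle is θ = 2 arccos(1 − 2y/D) = 3.527 rad. Then A = (D²/8)(θ − sin θ) = 3.88 m² and P = Dθ/2 = 4.973 m. Hydraulic radius R = A/P = 3.88/4.973 = 0.7801 m. Q_A = (1/0.013)·3.88·0.7801^(2/3)·√0.00039 = 4.995 m³/s.
Channel B: Flow area A = b·y = 5.04 × 4.54 = 22.88 m². Wetted perimeter P = b + 2y = 5.04 + 2×4.54 = 14.12 m. Hydraulic radius R = A/P = 22.88/14.12 = 1.621 m. Q_B = (1/0.013)·22.88·1.621^(2/3)·√0.00039 = 47.96 m³/s.
The larger discharge is 47.96 m³/s and the smaller is 4.995 m³/s; the ratio is 9.6.

9.6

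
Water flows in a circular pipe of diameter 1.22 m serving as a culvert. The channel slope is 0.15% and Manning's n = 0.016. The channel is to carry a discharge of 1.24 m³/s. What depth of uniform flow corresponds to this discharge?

y_n = 0.966 m

Manning's equation rearranged: A R^(2/3) = nQ / (1·√S) = 0.016 × 1.24 / (√0.0015) = 0.5123.
Trying y = 1.13 m: A R^(2/3) = 0.5692 — over.
Trying y = 0.855 m: A R^(2/3) = 0.4441 — short.
Trying y = 0.966 m: A R^(2/3) = 0.5124 — close enough.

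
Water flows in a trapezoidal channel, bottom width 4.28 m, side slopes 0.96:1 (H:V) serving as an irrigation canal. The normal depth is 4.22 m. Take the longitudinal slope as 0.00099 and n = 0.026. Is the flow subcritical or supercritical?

With bottom width b = 4.28 m and side slope z = 0.96: A = (b + zy)y = (4.28 + 0.96×4.22)×4.22 = 35.16 m²; P = b + 2y√(1+z²) = 4.28 + 2×4.22×1.386 = 15.98 m.
Hydraulic radius R = A/P = 35.16/15.98 = 2.2 m.
V = (1/n) R^(2/3) √S = (1/0.026) × 2.2^(2/3) × √0.00099 = 2.047 m/s. Hydraulic depth D_h = A/T = 35.16/12.38 = 2.839 m.
Froude number Fr = V/√(g·D_h) = 2.047/√(9.81×2.839) = 0.388, which is less than 1, so the flow is subcritical.

subcritical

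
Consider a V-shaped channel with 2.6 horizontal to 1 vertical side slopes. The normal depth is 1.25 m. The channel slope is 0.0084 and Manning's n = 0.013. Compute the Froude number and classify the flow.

For a triangular section with side slope z = 2.6: A = zy² = 2.6×1.25² = 4.062 m²; P = 2y√(1+z²) = 2×1.25×2.786 = 6.964 m.
Hydraulic radius R = A/P = 4.062/6.964 = 0.5833 m.
V = (1/n) R^(2/3) √S = (1/0.013) × 0.5833^(2/3) × √0.0084 = 4.922 m/s. Hydraulic depth D_h = A/T = 4.062/6.5 = 0.625 m.
Froude number Fr = V/√(g·D_h) = 4.922/√(9.81×0.625) = 1.99, which is greater than 1, so the flow is supercritical.

supercritical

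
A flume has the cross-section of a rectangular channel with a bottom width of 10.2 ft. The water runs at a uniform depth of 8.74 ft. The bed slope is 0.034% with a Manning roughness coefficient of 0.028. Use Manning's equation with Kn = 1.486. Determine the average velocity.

Flow area A = b·y = 10.2 × 8.74 = 89.15 ft². Wetted perimeter P = b + 2y = 10.2 + 2×8.74 = 27.68 ft.
Hydraulic radius R = A/P = 89.15/27.68 = 3.221 ft.
From Manning's equation, V = (1.486/n) R^(2/3) S^(1/2) = (1.486/0.028) × 3.221^(2/3) × 0.00034^(1/2) = 2.13 ft/s.

V = 2.13 ft/s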